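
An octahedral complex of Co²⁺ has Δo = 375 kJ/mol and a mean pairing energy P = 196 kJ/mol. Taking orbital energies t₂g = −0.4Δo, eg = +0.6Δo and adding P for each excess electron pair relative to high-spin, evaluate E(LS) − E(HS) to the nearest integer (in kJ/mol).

-179

Co sits in group 9; removing 2 electrons leaves Co²⁺ with 9 − 2 = 7 d electrons.
High-spin d⁷ fills as t₂g⁵ eg² with CFSE 5(−0.4) + 2(+0.6) = -0.8Δo = -300 kJ/mol.
Low-spin: t₂g⁶ eg¹, orbital CFSE = -1.8Δo = -675 kJ/mol; plus 1 excess pair × P = +196 kJ/mol; total -479 kJ/mol.
E(LS) − E(HS) = -479 − (-300) = -179 kJ/mol.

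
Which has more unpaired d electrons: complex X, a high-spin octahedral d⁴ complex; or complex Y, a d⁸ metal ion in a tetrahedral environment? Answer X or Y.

X

X: t2g^3 e_g^1 → 4 unpaired.
Y: Tetrahedral splitting is small, so the complex is high-spin; e⁴ t₂⁴ → 2 unpaired.
So X has more unpaired electrons.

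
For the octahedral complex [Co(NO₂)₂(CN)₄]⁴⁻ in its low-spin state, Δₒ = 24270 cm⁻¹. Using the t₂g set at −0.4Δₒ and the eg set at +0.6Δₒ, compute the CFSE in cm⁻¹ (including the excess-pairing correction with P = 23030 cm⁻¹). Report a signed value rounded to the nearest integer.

Ligand charges: 2×(-1) from NO₂⁻ and 4×(-1) from CN⁻ sum to -6; with overall charge -4, Co is +2.
Co²⁺: group 9, so d-count = 9 − 2 = 7.
Configuration: t₂g⁶ eg¹.
Orbital CFSE = 6(-0.4) + 1(0.6) = -1.8Δₒ = -1.8 × 24270 = -43686 cm⁻¹.
Relative to high-spin t₂g⁵ eg² (2 paired), the low-spin configuration has 1 additional pair, contributing +1 × 23030 = +23030 cm⁻¹.
Overall CFSE = -43686 + 23030 = -20656 cm⁻¹.

-20656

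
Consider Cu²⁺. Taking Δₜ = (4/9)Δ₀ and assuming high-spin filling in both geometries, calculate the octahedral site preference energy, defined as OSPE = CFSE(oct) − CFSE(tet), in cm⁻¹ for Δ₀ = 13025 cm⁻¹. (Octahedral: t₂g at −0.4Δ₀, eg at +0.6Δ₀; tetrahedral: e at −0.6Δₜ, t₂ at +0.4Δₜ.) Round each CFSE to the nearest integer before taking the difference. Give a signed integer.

Cu sits in group 11; removing 2 electrons leaves Cu²⁺ with 11 − 2 = 9 d electrons.
In an octahedral site d⁹ (HS) is t₂g⁶ eg³, giving CFSE(oct) = -0.6Δ₀ = -7815 cm⁻¹.
In a tetrahedral site the filling is e⁴ t₂⁵: CFSE(tet) = -0.4Δₜ = -0.4 × (4/9)(13025) = -2316 cm⁻¹.
OSPE = CFSE(oct) − CFSE(tet) = -7815 − (-2316) = -5499 cm⁻¹.

-5499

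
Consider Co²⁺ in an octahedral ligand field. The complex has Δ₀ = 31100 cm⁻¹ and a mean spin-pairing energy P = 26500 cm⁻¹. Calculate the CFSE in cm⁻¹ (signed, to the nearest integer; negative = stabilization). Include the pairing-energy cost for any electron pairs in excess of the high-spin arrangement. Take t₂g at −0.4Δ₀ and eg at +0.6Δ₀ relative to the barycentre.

-29480

Co²⁺: group 9, so d-count = 9 − 2 = 7.
With Δ₀ > P the complex is low-spin.
Configuration: t₂g⁶ eg¹.
Orbital CFSE = -1.8Δ₀ = -1.8 × 31100 = -55980 cm⁻¹.
Excess pairs vs high-spin: 3 − 2 = 1; pairing cost = +26500 cm⁻¹.
Net CFSE = -55980 + 26500 = -29480 cm⁻¹.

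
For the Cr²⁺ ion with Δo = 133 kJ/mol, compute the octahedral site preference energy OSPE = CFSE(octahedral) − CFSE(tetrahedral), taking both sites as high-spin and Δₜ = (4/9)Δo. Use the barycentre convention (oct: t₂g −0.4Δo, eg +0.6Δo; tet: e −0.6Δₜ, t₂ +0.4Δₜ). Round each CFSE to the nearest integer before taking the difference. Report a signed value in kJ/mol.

Cr²⁺: group 6, so d-count = 6 − 2 = 4.
Octahedral high-spin t2g^3 e_g^1: CFSE = -0.6 × 133 = -80 kJ/mol.
Tetrahedral e^2 t2^2 gives -0.4Δₜ = -0.4 × (4/9) × 133 = -24 kJ/mol.
Subtracting, OSPE = -80 − (-24) = -56 kJ/mol.

-56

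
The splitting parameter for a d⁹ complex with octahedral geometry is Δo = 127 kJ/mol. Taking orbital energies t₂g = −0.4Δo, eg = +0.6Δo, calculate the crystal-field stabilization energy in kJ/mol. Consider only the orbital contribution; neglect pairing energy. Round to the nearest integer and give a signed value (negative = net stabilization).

Configuration: t₂g⁶ eg³.
Orbital CFSE = 6(-0.4) + 3(0.6) = -0.6Δo = -0.6 × 127 = -76 kJ/mol.

-76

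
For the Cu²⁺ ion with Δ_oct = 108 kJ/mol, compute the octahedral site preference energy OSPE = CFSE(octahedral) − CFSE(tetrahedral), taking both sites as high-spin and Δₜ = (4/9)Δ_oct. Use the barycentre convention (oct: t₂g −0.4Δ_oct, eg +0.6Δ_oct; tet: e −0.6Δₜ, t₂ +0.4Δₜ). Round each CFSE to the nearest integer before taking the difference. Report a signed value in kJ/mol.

-46

Group 11 minus oxidation state +2 gives a d⁹ configuration for Cu²⁺.
Octahedral (high-spin): t₂g⁶ eg³, CFSE = 6(−0.4) + 3(+0.6) = -0.6Δ_oct = -0.6 × 108 = -65 kJ/mol.
Tetrahedral e⁴ t₂⁵ gives -0.4Δₜ = -0.4 × (4/9) × 108 = -19 kJ/mol.
Subtracting, OSPE = -65 − (-19) = -46 kJ/mol.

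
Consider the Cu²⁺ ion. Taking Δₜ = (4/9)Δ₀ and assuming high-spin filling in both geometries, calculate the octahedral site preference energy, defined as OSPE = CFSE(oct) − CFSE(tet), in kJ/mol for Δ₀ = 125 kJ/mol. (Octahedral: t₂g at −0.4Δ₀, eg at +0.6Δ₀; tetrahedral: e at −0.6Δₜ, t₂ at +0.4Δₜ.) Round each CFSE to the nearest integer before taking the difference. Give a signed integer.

Group 11 minus oxidation state +2 gives a d⁹ configuration for Cu²⁺.
In an octahedral site d⁹ (HS) is t2g^6 e_g^3, giving CFSE(oct) = -0.6Δ₀ = -75 kJ/mol.
Tetrahedral: e^4 t2^5, CFSE = 4(−0.6) + 5(+0.4) = -0.4Δₜ = -0.4 × (4/9) × 125 = -22 kJ/mol.
OSPE = -75 − (-22) = -53 kJ/mol.

-53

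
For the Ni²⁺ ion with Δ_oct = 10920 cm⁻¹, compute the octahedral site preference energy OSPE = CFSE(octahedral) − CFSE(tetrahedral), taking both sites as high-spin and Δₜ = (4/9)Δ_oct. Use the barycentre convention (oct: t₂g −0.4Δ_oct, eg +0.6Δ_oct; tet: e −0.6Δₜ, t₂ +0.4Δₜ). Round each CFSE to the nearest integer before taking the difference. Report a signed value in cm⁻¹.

-9221

Group 10 minus oxidation state +2 gives a d⁸ configuration for Ni²⁺.
Octahedral (high-spin): t2g^6 e_g^2, CFSE = 6(−0.4) + 2(+0.6) = -1.2Δ_oct = -1.2 × 10920 = -13104 cm⁻¹.
In a tetrahedral site the filling is e^4 t2^4: CFSE(tet) = -0.8Δₜ = -0.8 × (4/9)(10920) = -3883 cm⁻¹.
Subtracting, OSPE = -13104 − (-3883) = -9221 cm⁻¹.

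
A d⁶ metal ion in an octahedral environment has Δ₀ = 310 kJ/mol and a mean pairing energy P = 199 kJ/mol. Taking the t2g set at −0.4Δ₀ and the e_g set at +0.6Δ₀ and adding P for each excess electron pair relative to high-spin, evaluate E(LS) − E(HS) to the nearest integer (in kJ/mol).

In the high-spin limit (t2g^4 e_g^2) the orbital term is -0.4Δ₀ = -124 kJ/mol, with no excess pairing.
Low-spin: t2g^6 e_g^0, orbital CFSE = -2.4Δ₀ = -744 kJ/mol; plus 2 excess pairs × P = +398 kJ/mol; total -346 kJ/mol.
Thus E(LS) − E(HS) = -222 kJ/mol.

-222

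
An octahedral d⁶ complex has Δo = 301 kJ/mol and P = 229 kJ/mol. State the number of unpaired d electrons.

Since Δo = 301 kJ/mol > P = 229 kJ/mol, the complex adopts the low-spin configuration.
Configuration: t₂g⁶ eg⁰.
Unpaired electrons: 0.

0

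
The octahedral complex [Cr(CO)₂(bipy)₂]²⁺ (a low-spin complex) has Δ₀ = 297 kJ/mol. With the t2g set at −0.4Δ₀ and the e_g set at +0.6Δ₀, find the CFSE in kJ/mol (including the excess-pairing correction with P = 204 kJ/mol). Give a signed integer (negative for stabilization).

Ligand charges: 2×(+0) from CO and 2×(+0) from bipy sum to +0; with overall charge +2, Cr is +2.
Cr is in group 6, so Cr²⁺ is d⁴ (6 − 2 = 4).
Configuration: t2g^4 e_g^0.
The orbital stabilization is -1.6Δ₀ = -1.6 × 297 = -475 kJ/mol.
Pairing penalty: 1 pair vs 0 in the high-spin reference → 1 extra × P = 204 kJ/mol.
Combining: -475 + 204 = -271 kJ/mol.

-271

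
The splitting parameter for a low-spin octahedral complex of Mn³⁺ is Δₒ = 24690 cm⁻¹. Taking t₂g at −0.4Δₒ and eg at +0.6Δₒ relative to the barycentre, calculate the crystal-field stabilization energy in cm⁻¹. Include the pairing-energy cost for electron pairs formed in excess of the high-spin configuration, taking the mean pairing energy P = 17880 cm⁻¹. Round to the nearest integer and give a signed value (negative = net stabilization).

Mn³⁺: group 7, so d-count = 7 − 3 = 4.
Electron filling gives t₂g⁴ eg⁰.
The orbital stabilization is -1.6Δₒ = -1.6 × 24690 = -39504 cm⁻¹.
Pairing penalty: 1 pair vs 0 in the high-spin reference → 1 extra × P = 17880 cm⁻¹.
Combining: -39504 + 17880 = -21624 cm⁻¹.

-21624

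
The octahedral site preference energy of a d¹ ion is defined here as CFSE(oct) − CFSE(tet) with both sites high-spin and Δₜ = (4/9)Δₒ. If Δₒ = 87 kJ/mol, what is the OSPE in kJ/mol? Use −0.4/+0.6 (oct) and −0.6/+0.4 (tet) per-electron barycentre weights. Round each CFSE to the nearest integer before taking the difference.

-12

Octahedral high-spin t₂g¹ eg⁰: CFSE = -0.4 × 87 = -35 kJ/mol.
Tetrahedral e¹ t₂⁰ gives -0.6Δₜ = -0.6 × (4/9) × 87 = -23 kJ/mol.
Subtracting, OSPE = -35 − (-23) = -12 kJ/mol.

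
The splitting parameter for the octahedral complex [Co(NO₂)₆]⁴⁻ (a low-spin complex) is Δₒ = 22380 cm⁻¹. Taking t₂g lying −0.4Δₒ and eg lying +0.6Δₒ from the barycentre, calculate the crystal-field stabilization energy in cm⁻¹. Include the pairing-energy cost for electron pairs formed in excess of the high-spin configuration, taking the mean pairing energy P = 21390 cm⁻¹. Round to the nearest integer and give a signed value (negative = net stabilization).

Each NO₂⁻ contributes -1; 6 × (-1) = -6. With overall charge -4, Co is in the +2 oxidation state.
Group 9 minus oxidation state +2 gives a d⁷ configuration for Co²⁺.
Electron filling gives t₂g⁶ eg¹.
Orbital CFSE = 6(-0.4) + 1(0.6) = -1.8Δₒ = -1.8 × 22380 = -40284 cm⁻¹.
High-spin d⁷ would be t₂g⁵ eg² with 2 pairs; low-spin has 3, so 1 excess pair costs +1P = +21390 cm⁻¹.
Combining: -40284 + 21390 = -18894 cm⁻¹.

-18894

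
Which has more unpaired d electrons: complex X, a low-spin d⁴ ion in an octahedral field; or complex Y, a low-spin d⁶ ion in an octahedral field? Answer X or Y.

X: t₂g⁴ eg⁰ → 2 unpaired.
Y: t₂g⁶ eg⁰ → 0 unpaired.
So X has more unpaired electrons.

X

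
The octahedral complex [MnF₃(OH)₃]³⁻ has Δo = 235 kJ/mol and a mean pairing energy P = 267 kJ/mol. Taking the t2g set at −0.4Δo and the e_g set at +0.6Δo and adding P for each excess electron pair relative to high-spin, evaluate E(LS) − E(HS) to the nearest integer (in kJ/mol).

Ligand charges: 3×(-1) from F⁻ and 3×(-1) from OH⁻ sum to -6; with overall charge -3, Mn is +3.
Mn sits in group 7; removing 3 electrons leaves Mn³⁺ with 7 − 3 = 4 d electrons.
High-spin d⁴ fills as t2g^3 e_g^1 with CFSE 3(−0.4) + 1(+0.6) = -0.6Δo = -141 kJ/mol.
Low-spin: t2g^4 e_g^0, orbital CFSE = -1.6Δo = -376 kJ/mol; plus 1 excess pair × P = +267 kJ/mol; total -109 kJ/mol.
E(LS) − E(HS) = -109 − (-141) = 32 kJ/mol.

32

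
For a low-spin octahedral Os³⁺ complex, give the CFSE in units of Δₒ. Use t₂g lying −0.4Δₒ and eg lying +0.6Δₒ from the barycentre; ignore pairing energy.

-2.0 Δₒ

Os sits in group 8; removing 3 electrons leaves Os³⁺ with 8 − 3 = 5 d electrons.
Configuration: t₂g⁵ eg⁰.
CFSE = 5(-0.4Δₒ) + 0(0.6Δₒ) = -2.0Δₒ + 0.0Δₒ = -2.0Δₒ.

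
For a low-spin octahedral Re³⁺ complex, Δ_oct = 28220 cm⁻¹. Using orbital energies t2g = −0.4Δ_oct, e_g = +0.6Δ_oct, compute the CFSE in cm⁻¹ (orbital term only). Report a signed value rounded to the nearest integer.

Re sits in group 7; removing 3 electrons leaves Re³⁺ with 7 − 3 = 4 d electrons.
The d⁴ electrons fill as t2g^4 e_g^0.
Orbital CFSE = 4(-0.4) + 0(0.6) = -1.6Δ_oct = -1.6 × 28220 = -45152 cm⁻¹.

-45152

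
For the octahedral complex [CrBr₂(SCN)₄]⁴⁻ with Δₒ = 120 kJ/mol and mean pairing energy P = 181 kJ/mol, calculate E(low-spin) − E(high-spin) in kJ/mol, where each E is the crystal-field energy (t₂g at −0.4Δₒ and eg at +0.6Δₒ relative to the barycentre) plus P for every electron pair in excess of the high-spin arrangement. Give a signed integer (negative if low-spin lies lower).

61

Ligand charges: 2×(-1) from Br⁻ and 4×(-1) from SCN⁻ sum to -6; with overall charge -4, Cr is +2.
Group 6 minus oxidation state +2 gives a d⁴ configuration for Cr²⁺.
High-spin d⁴ fills as t₂g³ eg¹ with CFSE 3(−0.4) + 1(+0.6) = -0.6Δₒ = -72 kJ/mol.
Low-spin: t₂g⁴ eg⁰, orbital CFSE = -1.6Δₒ = -192 kJ/mol; plus 1 excess pair × P = +181 kJ/mol; total -11 kJ/mol.
Thus E(LS) − E(HS) = 61 kJ/mol.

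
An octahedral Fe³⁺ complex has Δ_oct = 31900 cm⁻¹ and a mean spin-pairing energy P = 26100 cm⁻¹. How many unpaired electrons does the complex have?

Fe is in group 8, so Fe³⁺ is d⁵ (8 − 3 = 5).
Since Δ_oct = 31900 cm⁻¹ > P = 26100 cm⁻¹, the complex adopts the low-spin configuration.
Filling d⁵ accordingly: t2g^5 e_g^0.
Unpaired electrons: 1.

1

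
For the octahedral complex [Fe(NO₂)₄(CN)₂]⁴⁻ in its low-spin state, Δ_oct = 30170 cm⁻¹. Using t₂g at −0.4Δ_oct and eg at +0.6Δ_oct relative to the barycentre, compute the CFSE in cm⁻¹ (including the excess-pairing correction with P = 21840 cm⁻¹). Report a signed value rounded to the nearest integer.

Ligand charges: 4×(-1) from NO₂⁻ and 2×(-1) from CN⁻ sum to -6; with overall charge -4, Fe is +2.
Fe²⁺: group 8, so d-count = 8 − 2 = 6.
The d⁶ electrons fill as t₂g⁶ eg⁰.
Orbital CFSE = 6(-0.4) + 0(0.6) = -2.4Δ_oct = -2.4 × 30170 = -72408 cm⁻¹.
Pairing penalty: 3 pairs vs 1 in the high-spin reference → 2 extra × P = 43680 cm⁻¹.
Net CFSE = -72408 + 43680 = -28728 cm⁻¹.

-28728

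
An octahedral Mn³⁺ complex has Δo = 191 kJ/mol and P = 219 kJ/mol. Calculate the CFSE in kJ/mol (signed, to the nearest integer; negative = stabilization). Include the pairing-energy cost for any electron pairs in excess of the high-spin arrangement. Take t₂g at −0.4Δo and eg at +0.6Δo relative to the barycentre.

-115

Mn³⁺: group 7, so d-count = 7 − 3 = 4.
Δo < P, so pairing is avoided: the ground state is high-spin.
Configuration: t₂g³ eg¹.
Orbital CFSE = -0.6Δo = -0.6 × 191 = -115 kJ/mol.
High-spin has no excess pairs, so no pairing correction applies.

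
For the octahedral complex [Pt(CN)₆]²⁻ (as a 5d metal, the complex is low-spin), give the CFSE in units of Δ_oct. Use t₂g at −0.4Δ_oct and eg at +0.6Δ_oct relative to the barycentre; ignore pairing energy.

Each CN⁻ contributes -1; 6 × (-1) = -6. With overall charge -2, Pt is in the +4 oxidation state.
Pt sits in group 10; removing 4 electrons leaves Pt⁴⁺ with 10 − 4 = 6 d electrons.
Configuration: t₂g⁶ eg⁰.
CFSE = 6(-0.4Δ_oct) + 0(0.6Δ_oct) = -2.4Δ_oct + 0.0Δ_oct = -2.4Δ_oct.

-2.4 Δ_oct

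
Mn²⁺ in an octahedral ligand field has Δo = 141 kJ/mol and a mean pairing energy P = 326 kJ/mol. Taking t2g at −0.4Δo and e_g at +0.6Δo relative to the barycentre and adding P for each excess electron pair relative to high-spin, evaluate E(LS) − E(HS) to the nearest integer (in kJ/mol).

Group 7 minus oxidation state +2 gives a d⁵ configuration for Mn²⁺.
In the high-spin limit (t2g^3 e_g^2) the orbital term is 0.0Δo = 0 kJ/mol, with no excess pairing.
Low-spin t2g^5 e_g^0 gives -2.0Δo = -282 kJ/mol, but forming 2 extra pairs costs 2P = 652 kJ/mol, so E(LS) = -282 + 652 = 370 kJ/mol.
E(LS) − E(HS) = 370 − (0) = 370 kJ/mol.

370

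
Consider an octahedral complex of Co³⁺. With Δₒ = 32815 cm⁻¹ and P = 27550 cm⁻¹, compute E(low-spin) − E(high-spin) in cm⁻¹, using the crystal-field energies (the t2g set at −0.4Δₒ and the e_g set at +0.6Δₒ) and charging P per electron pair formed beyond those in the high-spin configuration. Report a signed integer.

Co sits in group 9; removing 3 electrons leaves Co³⁺ with 9 − 3 = 6 d electrons.
High-spin: t2g^4 e_g^2, CFSE = -0.4Δₒ = -13126 cm⁻¹.
Low-spin: t2g^6 e_g^0, orbital CFSE = -2.4Δₒ = -78756 cm⁻¹; plus 2 excess pairs × P = +55100 cm⁻¹; total -23656 cm⁻¹.
The difference is -23656 − (-13126) = -10530 cm⁻¹, so low-spin lies lower.

-10530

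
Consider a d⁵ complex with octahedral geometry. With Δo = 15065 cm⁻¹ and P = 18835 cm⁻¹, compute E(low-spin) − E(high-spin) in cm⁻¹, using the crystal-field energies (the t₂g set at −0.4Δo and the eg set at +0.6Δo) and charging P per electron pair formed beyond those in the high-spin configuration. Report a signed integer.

7540

High-spin d⁵ fills as t₂g³ eg² with CFSE 3(−0.4) + 2(+0.6) = 0.0Δo = 0 cm⁻¹.
For low-spin the configuration is t₂g⁵ eg⁰: orbital energy -2.0 × 15065 = -30130 cm⁻¹, and 2 additional pairs relative to high-spin add 37670 cm⁻¹, giving 7540 cm⁻¹.
E(LS) − E(HS) = 7540 − (0) = 7540 cm⁻¹.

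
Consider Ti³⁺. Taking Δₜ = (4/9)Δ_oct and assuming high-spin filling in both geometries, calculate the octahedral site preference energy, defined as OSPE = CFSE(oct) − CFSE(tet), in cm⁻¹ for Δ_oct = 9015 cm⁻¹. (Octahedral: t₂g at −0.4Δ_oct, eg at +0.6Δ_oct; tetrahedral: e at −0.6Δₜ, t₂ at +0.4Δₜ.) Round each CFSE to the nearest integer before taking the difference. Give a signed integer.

Ti sits in group 4; removing 3 electrons leaves Ti³⁺ with 4 − 3 = 1 d electrons.
Octahedral (high-spin): t₂g¹ eg⁰, CFSE = 1(−0.4) + 0(+0.6) = -0.4Δ_oct = -0.4 × 9015 = -3606 cm⁻¹.
Tetrahedral: e¹ t₂⁰, CFSE = 1(−0.6) + 0(+0.4) = -0.6Δₜ = -0.6 × (4/9) × 9015 = -2404 cm⁻¹.
OSPE = CFSE(oct) − CFSE(tet) = -3606 − (-2404) = -1202 cm⁻¹.

-1202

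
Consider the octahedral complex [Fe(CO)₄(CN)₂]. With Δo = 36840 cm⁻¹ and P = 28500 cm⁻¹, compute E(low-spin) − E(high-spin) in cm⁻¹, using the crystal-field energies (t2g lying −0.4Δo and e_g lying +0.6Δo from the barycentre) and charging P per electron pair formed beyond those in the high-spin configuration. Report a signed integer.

-16680

Ligand charges: 4×(+0) from CO and 2×(-1) from CN⁻ sum to -2; with overall charge +0, Fe is +2.
Fe sits in group 8; removing 2 electrons leaves Fe²⁺ with 8 − 2 = 6 d electrons.
High-spin d⁶ fills as t2g^4 e_g^2 with CFSE 4(−0.4) + 2(+0.6) = -0.4Δo = -14736 cm⁻¹.
Low-spin t2g^6 e_g^0 gives -2.4Δo = -88416 cm⁻¹, but forming 2 extra pairs costs 2P = 57000 cm⁻¹, so E(LS) = -88416 + 57000 = -31416 cm⁻¹.
E(LS) − E(HS) = -31416 − (-14736) = -16680 cm⁻¹.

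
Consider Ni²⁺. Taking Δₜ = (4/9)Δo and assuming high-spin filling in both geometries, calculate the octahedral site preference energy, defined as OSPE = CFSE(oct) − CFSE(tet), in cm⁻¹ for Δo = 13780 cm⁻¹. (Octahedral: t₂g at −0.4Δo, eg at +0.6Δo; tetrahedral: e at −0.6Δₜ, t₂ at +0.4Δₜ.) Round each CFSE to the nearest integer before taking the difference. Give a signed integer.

-11636

Ni sits in group 10; removing 2 electrons leaves Ni²⁺ with 10 − 2 = 8 d electrons.
Octahedral high-spin t₂g⁶ eg²: CFSE = -1.2 × 13780 = -16536 cm⁻¹.
In a tetrahedral site the filling is e⁴ t₂⁴: CFSE(tet) = -0.8Δₜ = -0.8 × (4/9)(13780) = -4900 cm⁻¹.
OSPE = -16536 − (-4900) = -11636 cm⁻¹.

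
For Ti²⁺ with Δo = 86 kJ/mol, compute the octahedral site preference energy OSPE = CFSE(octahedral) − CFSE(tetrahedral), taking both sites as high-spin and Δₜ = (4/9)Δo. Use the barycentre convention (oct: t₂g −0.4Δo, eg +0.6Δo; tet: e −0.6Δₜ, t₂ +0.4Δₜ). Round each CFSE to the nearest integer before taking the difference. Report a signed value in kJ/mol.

-23

Group 4 minus oxidation state +2 gives a d² configuration for Ti²⁺.
In an octahedral site d² (HS) is t₂g² eg⁰, giving CFSE(oct) = -0.8Δo = -69 kJ/mol.
Tetrahedral e² t₂⁰ gives -1.2Δₜ = -1.2 × (4/9) × 86 = -46 kJ/mol.
Subtracting, OSPE = -69 − (-46) = -23 kJ/mol.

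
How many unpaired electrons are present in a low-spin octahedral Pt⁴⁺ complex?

Pt⁴⁺: group 10, so d-count = 10 − 4 = 6.
Configuration: t₂g⁶ eg⁰, giving 0 unpaired electrons.

0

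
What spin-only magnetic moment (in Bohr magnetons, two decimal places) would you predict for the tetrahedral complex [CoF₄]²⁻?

Each F⁻ contributes -1; 4 × (-1) = -4. With overall charge -2, Co is in the +2 oxidation state.
Co is in group 9, so Co²⁺ is d⁷ (9 − 2 = 7).
Tetrahedral fields are weak (Δₜ ≈ 4/9 Δₒ), so electrons fill high-spin.
Configuration: e⁴ t₂³ → 3 unpaired electrons.
μ(spin-only) = √[3(3+2)] = √15 ≈ 3.87 Bohr magnetons.

3.87 Bohr magnetons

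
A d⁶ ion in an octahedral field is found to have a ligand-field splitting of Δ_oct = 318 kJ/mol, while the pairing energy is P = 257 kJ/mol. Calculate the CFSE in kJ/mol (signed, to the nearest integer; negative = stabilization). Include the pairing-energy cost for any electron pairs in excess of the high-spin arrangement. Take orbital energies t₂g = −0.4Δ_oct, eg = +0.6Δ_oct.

-249

With Δ_oct > P the complex is low-spin.
Filling d⁶ accordingly: t₂g⁶ eg⁰.
Orbital CFSE = -2.4Δ_oct = -2.4 × 318 = -763 kJ/mol.
Excess pairs vs high-spin: 3 − 1 = 2; pairing cost = +514 kJ/mol.
Net CFSE = -763 + 514 = -249 kJ/mol.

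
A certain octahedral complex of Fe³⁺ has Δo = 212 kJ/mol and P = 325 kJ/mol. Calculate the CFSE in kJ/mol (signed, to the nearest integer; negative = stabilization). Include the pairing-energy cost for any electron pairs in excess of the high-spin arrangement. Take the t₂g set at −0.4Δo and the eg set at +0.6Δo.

Group 8 minus oxidation state +3 gives a d⁵ configuration for Fe³⁺.
Here Δo < P (212 < 325), so the high-spin state is favoured.
Filling d⁵ accordingly: t₂g³ eg².
Orbital CFSE = 0.0Δo = 0.0 × 212 = 0 kJ/mol.
High-spin has no excess pairs, so no pairing correction applies.

0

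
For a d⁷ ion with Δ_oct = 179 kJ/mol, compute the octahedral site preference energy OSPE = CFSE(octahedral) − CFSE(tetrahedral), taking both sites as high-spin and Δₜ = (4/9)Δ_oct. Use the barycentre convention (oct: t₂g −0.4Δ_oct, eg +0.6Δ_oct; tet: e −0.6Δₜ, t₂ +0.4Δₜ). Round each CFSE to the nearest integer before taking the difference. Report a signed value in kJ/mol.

-48

Octahedral high-spin t₂g⁵ eg²: CFSE = -0.8 × 179 = -143 kJ/mol.
In a tetrahedral site the filling is e⁴ t₂³: CFSE(tet) = -1.2Δₜ = -1.2 × (4/9)(179) = -95 kJ/mol.
OSPE = -143 − (-95) = -48 kJ/mol.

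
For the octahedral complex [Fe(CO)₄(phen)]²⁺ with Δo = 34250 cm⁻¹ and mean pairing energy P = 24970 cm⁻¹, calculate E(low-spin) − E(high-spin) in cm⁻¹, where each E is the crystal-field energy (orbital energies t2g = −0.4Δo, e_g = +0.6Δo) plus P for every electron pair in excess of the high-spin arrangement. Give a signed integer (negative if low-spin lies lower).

Ligand charges: 4×(+0) from CO and 1×(+0) from phen sum to +0; with overall charge +2, Fe is +2.
Fe²⁺: group 8, so d-count = 8 − 2 = 6.
High-spin d⁶ fills as t2g^4 e_g^2 with CFSE 4(−0.4) + 2(+0.6) = -0.4Δo = -13700 cm⁻¹.
Low-spin: t2g^6 e_g^0, orbital CFSE = -2.4Δo = -82200 cm⁻¹; plus 2 excess pairs × P = +49940 cm⁻¹; total -32260 cm⁻¹.
E(LS) − E(HS) = -32260 − (-13700) = -18560 cm⁻¹.

-18560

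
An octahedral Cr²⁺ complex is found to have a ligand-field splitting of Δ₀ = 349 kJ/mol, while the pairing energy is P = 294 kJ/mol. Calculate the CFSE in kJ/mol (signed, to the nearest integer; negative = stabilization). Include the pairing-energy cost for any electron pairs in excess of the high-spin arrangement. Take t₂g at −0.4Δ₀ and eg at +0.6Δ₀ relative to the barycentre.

-264

Cr²⁺: group 6, so d-count = 6 − 2 = 4.
Δ₀ > P, so pairing is preferred: the ground state is low-spin.
Configuration: t₂g⁴ eg⁰.
Orbital CFSE = -1.6Δ₀ = -1.6 × 349 = -558 kJ/mol.
Excess pairs vs high-spin: 1 − 0 = 1; pairing cost = +294 kJ/mol.
Net CFSE = -558 + 294 = -264 kJ/mol.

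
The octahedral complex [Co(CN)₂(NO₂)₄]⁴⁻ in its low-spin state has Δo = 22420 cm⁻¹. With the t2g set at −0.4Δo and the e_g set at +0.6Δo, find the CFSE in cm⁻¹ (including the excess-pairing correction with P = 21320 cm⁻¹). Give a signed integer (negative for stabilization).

Ligand charges: 2×(-1) from CN⁻ and 4×(-1) from NO₂⁻ sum to -6; with overall charge -4, Co is +2.
Co sits in group 9; removing 2 electrons leaves Co²⁺ with 9 − 2 = 7 d electrons.
The d⁷ electrons fill as t2g^6 e_g^1.
CFSE(orbital) = 6×(-0.4Δo) + 1×(0.6Δo) = -1.8Δo; with Δo = 22420 cm⁻¹ that is -40356 cm⁻¹.
High-spin d⁷ would be t2g^5 e_g^2 with 2 pairs; low-spin has 3, so 1 excess pair costs +1P = +21320 cm⁻¹.
Overall CFSE = -40356 + 21320 = -19036 cm⁻¹.

-19036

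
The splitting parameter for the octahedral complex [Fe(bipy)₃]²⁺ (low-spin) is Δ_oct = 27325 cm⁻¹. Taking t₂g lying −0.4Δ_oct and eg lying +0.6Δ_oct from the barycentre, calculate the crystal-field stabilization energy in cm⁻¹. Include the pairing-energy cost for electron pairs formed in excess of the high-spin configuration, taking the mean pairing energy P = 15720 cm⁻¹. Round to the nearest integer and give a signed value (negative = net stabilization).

bipy is neutral, so the +2 overall charge sits on Fe: oxidation state +2.
Fe is in group 8, so Fe²⁺ is d⁶ (8 − 2 = 6).
Electron filling gives t₂g⁶ eg⁰.
The orbital stabilization is -2.4Δ_oct = -2.4 × 27325 = -65580 cm⁻¹.
High-spin d⁶ would be t₂g⁴ eg² with 1 pair; low-spin has 3, so 2 excess pairs cost +2P = +31440 cm⁻¹.
Combining: -65580 + 31440 = -34140 cm⁻¹.

-34140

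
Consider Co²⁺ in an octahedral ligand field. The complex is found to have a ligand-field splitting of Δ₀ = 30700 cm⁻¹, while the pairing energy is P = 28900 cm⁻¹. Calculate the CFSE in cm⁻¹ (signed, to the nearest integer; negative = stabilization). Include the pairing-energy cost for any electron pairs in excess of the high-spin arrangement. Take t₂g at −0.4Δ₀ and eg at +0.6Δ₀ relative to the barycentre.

Co²⁺: group 9, so d-count = 9 − 2 = 7.
Since Δ₀ = 30700 cm⁻¹ > P = 28900 cm⁻¹, the complex adopts the low-spin configuration.
That gives t₂g⁶ eg¹.
Orbital CFSE = -1.8Δ₀ = -1.8 × 30700 = -55260 cm⁻¹.
Excess pairs vs high-spin: 3 − 2 = 1; pairing cost = +28900 cm⁻¹.
Net CFSE = -55260 + 28900 = -26360 cm⁻¹.

-26360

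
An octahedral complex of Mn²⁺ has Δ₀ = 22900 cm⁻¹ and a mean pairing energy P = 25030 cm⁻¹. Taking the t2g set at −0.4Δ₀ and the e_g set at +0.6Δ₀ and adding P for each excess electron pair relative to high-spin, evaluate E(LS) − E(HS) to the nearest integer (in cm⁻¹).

Mn sits in group 7; removing 2 electrons leaves Mn²⁺ with 7 − 2 = 5 d electrons.
In the high-spin limit (t2g^3 e_g^2) the orbital term is 0.0Δ₀ = 0 cm⁻¹, with no excess pairing.
Low-spin: t2g^5 e_g^0, orbital CFSE = -2.0Δ₀ = -45800 cm⁻¹; plus 2 excess pairs × P = +50060 cm⁻¹; total 4260 cm⁻¹.
The difference is 4260 − (0) = 4260 cm⁻¹, so high-spin lies lower.

4260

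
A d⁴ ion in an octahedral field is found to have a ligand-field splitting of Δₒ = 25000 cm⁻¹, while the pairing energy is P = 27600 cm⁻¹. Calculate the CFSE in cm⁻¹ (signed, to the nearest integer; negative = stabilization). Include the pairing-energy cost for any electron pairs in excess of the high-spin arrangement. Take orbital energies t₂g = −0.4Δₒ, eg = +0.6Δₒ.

Since Δₒ = 25000 cm⁻¹ < P = 27600 cm⁻¹, the complex adopts the high-spin configuration.
Filling d⁴ accordingly: t₂g³ eg¹.
Orbital CFSE = -0.6Δₒ = -0.6 × 25000 = -15000 cm⁻¹.
High-spin has no excess pairs, so no pairing correction applies.

-15000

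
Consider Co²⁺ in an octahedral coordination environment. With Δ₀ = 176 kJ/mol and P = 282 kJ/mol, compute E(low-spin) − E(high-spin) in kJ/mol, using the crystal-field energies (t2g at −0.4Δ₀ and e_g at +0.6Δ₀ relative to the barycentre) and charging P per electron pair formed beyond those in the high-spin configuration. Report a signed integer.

106

Co²⁺: group 9, so d-count = 9 − 2 = 7.
In the high-spin limit (t2g^5 e_g^2) the orbital term is -0.8Δ₀ = -141 kJ/mol, with no excess pairing.
For low-spin the configuration is t2g^6 e_g^1: orbital energy -1.8 × 176 = -317 kJ/mol, and 1 additional pair relative to high-spin adds 282 kJ/mol, giving -35 kJ/mol.
Thus E(LS) − E(HS) = 106 kJ/mol.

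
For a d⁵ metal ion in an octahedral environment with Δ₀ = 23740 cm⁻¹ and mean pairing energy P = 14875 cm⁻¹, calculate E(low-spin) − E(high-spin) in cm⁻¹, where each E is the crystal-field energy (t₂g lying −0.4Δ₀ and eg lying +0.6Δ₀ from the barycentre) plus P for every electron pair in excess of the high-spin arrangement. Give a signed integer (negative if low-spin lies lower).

-17730

High-spin d⁵ fills as t₂g³ eg² with CFSE 3(−0.4) + 2(+0.6) = 0.0Δ₀ = 0 cm⁻¹.
For low-spin the configuration is t₂g⁵ eg⁰: orbital energy -2.0 × 23740 = -47480 cm⁻¹, and 2 additional pairs relative to high-spin add 29750 cm⁻¹, giving -17730 cm⁻¹.
E(LS) − E(HS) = -17730 − (0) = -17730 cm⁻¹.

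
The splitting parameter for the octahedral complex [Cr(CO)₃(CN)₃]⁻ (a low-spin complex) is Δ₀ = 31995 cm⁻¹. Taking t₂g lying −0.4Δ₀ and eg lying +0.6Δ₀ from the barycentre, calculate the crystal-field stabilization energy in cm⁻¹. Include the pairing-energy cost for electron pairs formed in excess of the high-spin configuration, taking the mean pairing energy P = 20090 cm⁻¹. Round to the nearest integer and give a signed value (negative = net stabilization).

Ligand charges: 3×(+0) from CO and 3×(-1) from CN⁻ sum to -3; with overall charge -1, Cr is +2.
Group 6 minus oxidation state +2 gives a d⁴ configuration for Cr²⁺.
The d⁴ electrons fill as t₂g⁴ eg⁰.
The orbital stabilization is -1.6Δ₀ = -1.6 × 31995 = -51192 cm⁻¹.
High-spin d⁴ would be t₂g³ eg¹ with 0 pairs; low-spin has 1, so 1 excess pair costs +1P = +20090 cm⁻¹.
Combining: -51192 + 20090 = -31102 cm⁻¹.

-31102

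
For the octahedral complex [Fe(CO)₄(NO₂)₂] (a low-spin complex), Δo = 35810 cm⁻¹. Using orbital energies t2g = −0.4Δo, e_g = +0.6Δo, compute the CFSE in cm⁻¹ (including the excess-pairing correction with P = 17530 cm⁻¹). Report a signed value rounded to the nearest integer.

Ligand charges: 4×(+0) from CO and 2×(-1) from NO₂⁻ sum to -2; with overall charge +0, Fe is +2.
Fe is in group 8, so Fe²⁺ is d⁶ (8 − 2 = 6).
The d⁶ electrons fill as t2g^6 e_g^0.
CFSE(orbital) = 6×(-0.4Δo) + 0×(0.6Δo) = -2.4Δo; with Δo = 35810 cm⁻¹ that is -85944 cm⁻¹.
Relative to high-spin t2g^4 e_g^2 (1 paired), the low-spin configuration has 2 additional pairs, contributing +2 × 17530 = +35060 cm⁻¹.
Net CFSE = -85944 + 35060 = -50884 cm⁻¹.

-50884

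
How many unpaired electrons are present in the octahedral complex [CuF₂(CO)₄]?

1

Ligand charges: 2×(-1) from F⁻ and 4×(+0) from CO sum to -2; with overall charge +0, Cu is +2.
Cu is in group 11, so Cu²⁺ is d⁹ (11 − 2 = 9).
Configuration: t2g^6 e_g^3, giving 1 unpaired electron.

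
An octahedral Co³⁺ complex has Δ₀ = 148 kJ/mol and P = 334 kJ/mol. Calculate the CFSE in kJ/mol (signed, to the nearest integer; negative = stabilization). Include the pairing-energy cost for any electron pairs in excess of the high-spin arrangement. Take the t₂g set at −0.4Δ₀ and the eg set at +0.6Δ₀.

Co sits in group 9; removing 3 electrons leaves Co³⁺ with 9 − 3 = 6 d electrons.
Δ₀ < P, so pairing is avoided: the ground state is high-spin.
Configuration: t₂g⁴ eg².
Orbital CFSE = -0.4Δ₀ = -0.4 × 148 = -59 kJ/mol.
High-spin has no excess pairs, so no pairing correction applies.

-59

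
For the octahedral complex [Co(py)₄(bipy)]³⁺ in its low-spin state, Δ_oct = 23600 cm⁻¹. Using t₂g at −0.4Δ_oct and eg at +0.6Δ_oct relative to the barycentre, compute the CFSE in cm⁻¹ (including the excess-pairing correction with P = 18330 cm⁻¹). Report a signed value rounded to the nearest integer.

-19980

Ligand charges: 4×(+0) from py and 1×(+0) from bipy sum to +0; with overall charge +3, Co is +3.
Co sits in group 9; removing 3 electrons leaves Co³⁺ with 9 − 3 = 6 d electrons.
Configuration: t₂g⁶ eg⁰.
Orbital CFSE = 6(-0.4) + 0(0.6) = -2.4Δ_oct = -2.4 × 23600 = -56640 cm⁻¹.
Relative to high-spin t₂g⁴ eg² (1 paired), the low-spin configuration has 2 additional pairs, contributing +2 × 18330 = +36660 cm⁻¹.
Overall CFSE = -56640 + 36660 = -19980 cm⁻¹.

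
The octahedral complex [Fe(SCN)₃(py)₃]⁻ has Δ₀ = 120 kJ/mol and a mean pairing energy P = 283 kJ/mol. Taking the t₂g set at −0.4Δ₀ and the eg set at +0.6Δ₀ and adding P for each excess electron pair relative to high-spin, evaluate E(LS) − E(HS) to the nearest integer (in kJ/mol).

Ligand charges: 3×(-1) from SCN⁻ and 3×(+0) from py sum to -3; with overall charge -1, Fe is +2.
Fe²⁺: group 8, so d-count = 8 − 2 = 6.
High-spin: t₂g⁴ eg², CFSE = -0.4Δ₀ = -48 kJ/mol.
Low-spin: t₂g⁶ eg⁰, orbital CFSE = -2.4Δ₀ = -288 kJ/mol; plus 2 excess pairs × P = +566 kJ/mol; total 278 kJ/mol.
The difference is 278 − (-48) = 326 kJ/mol, so high-spin lies lower.

326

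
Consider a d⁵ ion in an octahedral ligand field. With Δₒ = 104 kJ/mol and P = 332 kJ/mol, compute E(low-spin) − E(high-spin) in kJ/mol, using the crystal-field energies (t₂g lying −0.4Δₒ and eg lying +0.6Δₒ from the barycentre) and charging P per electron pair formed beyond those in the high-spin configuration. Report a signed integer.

456

High-spin d⁵ fills as t₂g³ eg² with CFSE 3(−0.4) + 2(+0.6) = 0.0Δₒ = 0 kJ/mol.
For low-spin the configuration is t₂g⁵ eg⁰: orbital energy -2.0 × 104 = -208 kJ/mol, and 2 additional pairs relative to high-spin add 664 kJ/mol, giving 456 kJ/mol.
The difference is 456 − (0) = 456 kJ/mol, so high-spin lies lower.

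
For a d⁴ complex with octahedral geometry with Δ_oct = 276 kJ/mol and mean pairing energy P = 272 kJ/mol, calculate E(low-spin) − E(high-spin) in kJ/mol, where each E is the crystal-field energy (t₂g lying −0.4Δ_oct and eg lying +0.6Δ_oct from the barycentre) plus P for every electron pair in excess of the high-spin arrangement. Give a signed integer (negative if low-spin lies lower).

In the high-spin limit (t₂g³ eg¹) the orbital term is -0.6Δ_oct = -166 kJ/mol, with no excess pairing.
Low-spin t₂g⁴ eg⁰ gives -1.6Δ_oct = -442 kJ/mol, but forming 1 extra pair costs 1P = 272 kJ/mol, so E(LS) = -442 + 272 = -170 kJ/mol.
E(LS) − E(HS) = -170 − (-166) = -4 kJ/mol.

-4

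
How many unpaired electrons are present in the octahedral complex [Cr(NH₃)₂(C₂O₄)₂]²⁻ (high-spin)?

Ligand charges: 2×(+0) from NH₃ and 2×(-2) from C₂O₄²⁻ sum to -4; with overall charge -2, Cr is +2.
Cr²⁺: group 6, so d-count = 6 − 2 = 4.
Configuration: t₂g³ eg¹, giving 4 unpaired electrons.

4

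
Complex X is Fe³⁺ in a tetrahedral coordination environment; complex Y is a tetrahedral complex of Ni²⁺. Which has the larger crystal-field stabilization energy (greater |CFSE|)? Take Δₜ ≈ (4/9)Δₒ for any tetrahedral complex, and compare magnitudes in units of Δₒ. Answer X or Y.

Y

X: Fe³⁺: group 8, so d-count = 8 − 3 = 5; Tetrahedral splitting is small, so the complex is high-spin; e² t₂³, CFSE = 0.0Δₜ ≈ 0.00Δₒ.
Y: Group 10 minus oxidation state +2 gives a d⁸ configuration for Ni²⁺; With tetrahedral geometry the complex is necessarily high-spin; e⁴ t₂⁴, CFSE = -0.8Δₜ ≈ -0.36Δₒ.
So Y has the larger |CFSE|.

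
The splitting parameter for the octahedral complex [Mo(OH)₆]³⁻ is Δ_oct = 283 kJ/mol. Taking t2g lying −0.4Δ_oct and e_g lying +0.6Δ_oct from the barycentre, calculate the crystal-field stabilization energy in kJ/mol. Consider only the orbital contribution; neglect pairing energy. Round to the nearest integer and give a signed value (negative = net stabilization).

Each OH⁻ contributes -1; 6 × (-1) = -6. With overall charge -3, Mo is in the +3 oxidation state.
Mo sits in group 6; removing 3 electrons leaves Mo³⁺ with 6 − 3 = 3 d electrons.
Electron filling gives t2g^3 e_g^0.
Orbital CFSE = 3(-0.4) + 0(0.6) = -1.2Δ_oct = -1.2 × 283 = -340 kJ/mol.

-340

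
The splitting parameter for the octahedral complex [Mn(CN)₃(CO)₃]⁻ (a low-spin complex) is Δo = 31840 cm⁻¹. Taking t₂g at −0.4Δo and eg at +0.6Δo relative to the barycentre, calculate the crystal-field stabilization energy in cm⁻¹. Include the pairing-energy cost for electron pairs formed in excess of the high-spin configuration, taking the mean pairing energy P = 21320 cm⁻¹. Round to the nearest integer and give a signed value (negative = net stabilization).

Ligand charges: 3×(-1) from CN⁻ and 3×(+0) from CO sum to -3; with overall charge -1, Mn is +2.
Mn is in group 7, so Mn²⁺ is d⁵ (7 − 2 = 5).
Electron filling gives t₂g⁵ eg⁰.
Orbital CFSE = 5(-0.4) + 0(0.6) = -2.0Δo = -2.0 × 31840 = -63680 cm⁻¹.
High-spin d⁵ would be t₂g³ eg² with 0 pairs; low-spin has 2, so 2 excess pairs cost +2P = +42640 cm⁻¹.
Combining: -63680 + 42640 = -21040 cm⁻¹.

-21040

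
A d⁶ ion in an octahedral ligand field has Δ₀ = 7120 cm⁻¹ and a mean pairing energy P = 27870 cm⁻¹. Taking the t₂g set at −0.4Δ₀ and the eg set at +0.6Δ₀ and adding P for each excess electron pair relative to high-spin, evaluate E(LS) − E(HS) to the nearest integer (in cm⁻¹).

41500

In the high-spin limit (t₂g⁴ eg²) the orbital term is -0.4Δ₀ = -2848 cm⁻¹, with no excess pairing.
Low-spin: t₂g⁶ eg⁰, orbital CFSE = -2.4Δ₀ = -17088 cm⁻¹; plus 2 excess pairs × P = +55740 cm⁻¹; total 38652 cm⁻¹.
E(LS) − E(HS) = 38652 − (-2848) = 41500 cm⁻¹.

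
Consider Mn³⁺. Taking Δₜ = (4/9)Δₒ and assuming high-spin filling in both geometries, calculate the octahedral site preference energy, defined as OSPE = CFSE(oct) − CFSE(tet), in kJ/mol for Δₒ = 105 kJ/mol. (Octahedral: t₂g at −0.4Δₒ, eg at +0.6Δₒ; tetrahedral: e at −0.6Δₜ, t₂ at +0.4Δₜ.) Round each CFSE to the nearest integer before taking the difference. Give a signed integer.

Mn sits in group 7; removing 3 electrons leaves Mn³⁺ with 7 − 3 = 4 d electrons.
In an octahedral site d⁴ (HS) is t₂g³ eg¹, giving CFSE(oct) = -0.6Δₒ = -63 kJ/mol.
In a tetrahedral site the filling is e² t₂²: CFSE(tet) = -0.4Δₜ = -0.4 × (4/9)(105) = -19 kJ/mol.
OSPE = CFSE(oct) − CFSE(tet) = -63 − (-19) = -44 kJ/mol.

-44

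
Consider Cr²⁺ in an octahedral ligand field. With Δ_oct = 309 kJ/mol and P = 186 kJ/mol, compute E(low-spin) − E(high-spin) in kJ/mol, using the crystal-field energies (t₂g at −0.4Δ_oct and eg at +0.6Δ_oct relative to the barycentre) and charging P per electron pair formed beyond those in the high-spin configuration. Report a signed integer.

-123

Cr is in group 6, so Cr²⁺ is d⁴ (6 − 2 = 4).
High-spin d⁴ fills as t₂g³ eg¹ with CFSE 3(−0.4) + 1(+0.6) = -0.6Δ_oct = -185 kJ/mol.
Low-spin t₂g⁴ eg⁰ gives -1.6Δ_oct = -494 kJ/mol, but forming 1 extra pair costs 1P = 186 kJ/mol, so E(LS) = -494 + 186 = -308 kJ/mol.
E(LS) − E(HS) = -308 − (-185) = -123 kJ/mol.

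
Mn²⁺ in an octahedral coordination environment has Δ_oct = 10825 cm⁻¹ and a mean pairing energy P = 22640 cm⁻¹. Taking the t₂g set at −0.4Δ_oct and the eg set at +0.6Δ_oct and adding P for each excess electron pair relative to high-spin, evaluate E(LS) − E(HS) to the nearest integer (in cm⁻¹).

23630

Mn sits in group 7; removing 2 electrons leaves Mn²⁺ with 7 − 2 = 5 d electrons.
In the high-spin limit (t₂g³ eg²) the orbital term is 0.0Δ_oct = 0 cm⁻¹, with no excess pairing.
For low-spin the configuration is t₂g⁵ eg⁰: orbital energy -2.0 × 10825 = -21650 cm⁻¹, and 2 additional pairs relative to high-spin add 45280 cm⁻¹, giving 23630 cm⁻¹.
E(LS) − E(HS) = 23630 − (0) = 23630 cm⁻¹.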